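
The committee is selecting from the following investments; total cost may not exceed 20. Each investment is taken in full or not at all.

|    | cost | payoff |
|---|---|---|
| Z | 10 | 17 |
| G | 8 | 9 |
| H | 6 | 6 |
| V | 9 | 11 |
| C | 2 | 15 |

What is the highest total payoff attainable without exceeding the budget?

This is an integer program with binary decision variables.
Allowing fractional choices, the relaxed optimum would be about 41.8, but investments are indivisible.
Z + H + C: cost 10 + 6 + 2 = 18 ≤ 20, payoff 17 + 6 + 15 = 38.
Z + G + C: cost 10 + 8 + 2 = 20 ≤ 20, payoff 17 + 9 + 15 = 41.
Best is Z, G, and C with total payoff 41.

41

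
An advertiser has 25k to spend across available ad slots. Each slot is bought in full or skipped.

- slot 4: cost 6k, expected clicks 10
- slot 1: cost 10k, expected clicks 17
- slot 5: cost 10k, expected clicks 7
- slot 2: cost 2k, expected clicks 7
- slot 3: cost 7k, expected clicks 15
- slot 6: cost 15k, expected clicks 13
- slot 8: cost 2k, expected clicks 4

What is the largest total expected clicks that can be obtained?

This is an integer program with binary decision variables.
slot 4 + slot 1 + slot 3 + slot 8: cost 6 + 10 + 7 + 2 = 25 ≤ 25, expected clicks 10 + 17 + 15 + 4 = 46.
slot 4 + slot 1 + slot 2 + slot 3: cost 6 + 10 + 2 + 7 = 25 ≤ 25, expected clicks 10 + 17 + 7 + 15 = 49.
Best is slot 4, slot 1, slot 2, and slot 3 with total expected clicks 49.

49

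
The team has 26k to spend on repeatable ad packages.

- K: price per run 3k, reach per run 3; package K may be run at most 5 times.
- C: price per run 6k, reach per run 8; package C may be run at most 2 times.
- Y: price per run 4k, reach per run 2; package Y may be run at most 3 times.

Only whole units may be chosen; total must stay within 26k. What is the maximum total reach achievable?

28

C has the best ratio (8/6); taking only C gives at most 2×8 = 16 (stopped by the supply cap of 2).
Mixing does better — 4×K and 2×C: price 24 ≤ 26, reach 4·3 + 2·8 = 28.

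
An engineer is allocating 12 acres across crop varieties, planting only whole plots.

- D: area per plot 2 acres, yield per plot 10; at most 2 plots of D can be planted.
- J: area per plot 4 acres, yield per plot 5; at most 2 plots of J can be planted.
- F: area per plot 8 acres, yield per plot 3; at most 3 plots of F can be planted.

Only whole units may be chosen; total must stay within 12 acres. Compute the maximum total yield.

Take 2×D and 2×J: area 12 ≤ 12, yield 2·10 + 2·5 = 30.
D has the best ratio (10/2) and is taken to its limit of 2; remaining capacity is filled optimally with the others.

30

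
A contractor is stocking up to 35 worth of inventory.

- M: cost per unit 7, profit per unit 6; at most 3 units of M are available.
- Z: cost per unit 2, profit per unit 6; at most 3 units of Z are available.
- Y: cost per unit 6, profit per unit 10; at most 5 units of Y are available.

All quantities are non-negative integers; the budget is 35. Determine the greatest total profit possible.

2×Z and 5×Y: cost 34 ≤ 35, profit 2·6 + 5·10 = 62.
3×Z and 4×Y: cost 30 ≤ 35, profit 3·6 + 4·10 = 58.
Best is 62.

62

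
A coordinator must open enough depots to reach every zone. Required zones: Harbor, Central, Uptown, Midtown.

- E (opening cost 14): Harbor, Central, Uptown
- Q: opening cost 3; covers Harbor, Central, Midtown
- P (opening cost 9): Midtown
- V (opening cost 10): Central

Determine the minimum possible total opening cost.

Choose E and Q: together they cover Harbor, Central, Uptown, Midtown — every zone.
Total opening cost: 14 + 3 = 17.
No cover costs less than 17.

17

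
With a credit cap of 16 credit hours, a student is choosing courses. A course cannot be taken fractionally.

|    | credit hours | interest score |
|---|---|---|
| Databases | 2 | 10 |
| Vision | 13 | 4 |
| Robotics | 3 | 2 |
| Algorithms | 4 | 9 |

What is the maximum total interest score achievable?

This is a 0-1 knapsack instance.
Allowing fractional choices, the relaxed optimum would be about 23.2, but courses are indivisible.
Databases + Algorithms: credit hours 2 + 4 = 6 ≤ 16, interest score 10 + 9 = 19.
Databases + Robotics + Algorithms: credit hours 2 + 3 + 4 = 9 ≤ 16, interest score 10 + 2 + 9 = 21.
Databases + Vision: credit hours 2 + 13 = 15 ≤ 16, interest score 10 + 4 = 14.
Best is Databases, Robotics, and Algorithms with total interest score 21.

21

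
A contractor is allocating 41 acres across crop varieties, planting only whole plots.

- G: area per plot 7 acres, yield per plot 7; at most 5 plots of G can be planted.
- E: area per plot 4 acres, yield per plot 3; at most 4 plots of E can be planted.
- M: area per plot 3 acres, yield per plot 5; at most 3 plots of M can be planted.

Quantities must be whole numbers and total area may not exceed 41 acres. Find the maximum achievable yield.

M has the best ratio (5/3); taking only M gives at most 3×5 = 15 (stopped by the supply cap of 3).
Mixing does better — 4×G, 1×E, and 3×M: area 41 ≤ 41, yield 4·7 + 1·3 + 3·5 = 46.

46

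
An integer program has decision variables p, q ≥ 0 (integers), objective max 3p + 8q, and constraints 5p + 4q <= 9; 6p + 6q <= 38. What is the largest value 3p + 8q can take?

The continuous relaxation peaks at (0, 2.25) with value 18.00; rounding to a feasible lattice point costs some objective.
(p,q)=(0,2): 5·0+4·2=8≤9, 6·0+6·2=12≤38, objective 16.
(p,q)=(1,1): 5·1+4·1=9≤9, 6·1+6·1=12≤38, objective 11.
(p,q)=(0,1): 5·0+4·1=4≤9, 6·0+6·1=6≤38, objective 8.
The best lattice point is (0,2), giving 16.

16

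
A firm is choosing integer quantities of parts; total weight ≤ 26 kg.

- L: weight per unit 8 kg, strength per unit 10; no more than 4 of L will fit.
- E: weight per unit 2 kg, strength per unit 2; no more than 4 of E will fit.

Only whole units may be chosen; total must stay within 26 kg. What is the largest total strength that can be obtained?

32

3×L: weight 24 ≤ 26, strength 3·10 = 30.
3×L and 1×E: weight 26 ≤ 26, strength 3·10 + 1·2 = 32.
Best is 32.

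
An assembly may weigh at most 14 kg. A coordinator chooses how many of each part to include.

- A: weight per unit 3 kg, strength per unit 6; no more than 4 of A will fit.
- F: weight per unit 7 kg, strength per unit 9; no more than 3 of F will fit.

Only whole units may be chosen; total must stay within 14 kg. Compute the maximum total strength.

24

This is a bounded integer knapsack.
4×A: weight 12 ≤ 14, strength 4·6 = 24.
2×A and 1×F: weight 13 ≤ 14, strength 2·6 + 1·9 = 21.
Best is 24.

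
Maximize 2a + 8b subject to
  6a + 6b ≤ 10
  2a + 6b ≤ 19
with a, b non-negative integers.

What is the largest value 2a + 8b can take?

Relaxing integrality, the LP optimum is 13.33 at (a,b) = (0, 1.67), which is not an integer point.
(a,b)=(0,1): 6·0+6·1=6≤10, 2·0+6·1=6≤19, objective 8.
(a,b)=(1,0): 6·1+6·0=6≤10, 2·1+6·0=2≤19, objective 2.
(a,b)=(0,0): 6·0+6·0=0≤10, 2·0+6·0=0≤19, objective 0.
The best lattice point is (0,1), giving 8.

8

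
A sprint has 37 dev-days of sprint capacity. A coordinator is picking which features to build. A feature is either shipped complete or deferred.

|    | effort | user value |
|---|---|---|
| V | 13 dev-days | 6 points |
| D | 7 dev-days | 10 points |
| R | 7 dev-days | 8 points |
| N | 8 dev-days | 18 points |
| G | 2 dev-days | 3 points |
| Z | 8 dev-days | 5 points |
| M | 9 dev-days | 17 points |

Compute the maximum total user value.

This is an integer program with binary decision variables.
Allowing fractional choices, the relaxed optimum would be about 58.5, but features are indivisible.
D + R + N + M: effort 7 + 7 + 8 + 9 = 31 ≤ 37, user value 10 + 8 + 18 + 17 = 53.
D + N + G + Z + M: effort 7 + 8 + 2 + 8 + 9 = 34 ≤ 37, user value 10 + 18 + 3 + 5 + 17 = 53.
D + R + N + G + M: effort 7 + 7 + 8 + 2 + 9 = 33 ≤ 37, user value 10 + 8 + 18 + 3 + 17 = 56.
Best is D, R, N, G, and M with total user value 56.

56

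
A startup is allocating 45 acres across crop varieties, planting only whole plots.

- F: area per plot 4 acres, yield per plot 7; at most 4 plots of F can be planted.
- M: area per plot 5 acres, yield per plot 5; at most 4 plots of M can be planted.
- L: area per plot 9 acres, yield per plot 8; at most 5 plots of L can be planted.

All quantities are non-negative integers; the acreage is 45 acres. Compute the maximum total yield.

56

This is a bounded integer knapsack.
F has the best ratio (7/4); taking only F gives at most 4×7 = 28 (stopped by the supply cap of 4).
Mixing does better — 4×F, 4×M, and 1×L: area 45 ≤ 45, yield 4·7 + 4·5 + 1·8 = 56.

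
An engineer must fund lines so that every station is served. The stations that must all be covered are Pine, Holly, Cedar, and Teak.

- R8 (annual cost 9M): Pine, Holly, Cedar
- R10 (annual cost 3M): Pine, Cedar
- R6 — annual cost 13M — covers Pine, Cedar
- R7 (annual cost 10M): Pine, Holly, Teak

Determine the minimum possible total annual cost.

13

Choose R10 and R7: together they cover Pine, Holly, Cedar, Teak — every station.
Total annual cost: 3 + 10 = 13.
No cover costs less than 13.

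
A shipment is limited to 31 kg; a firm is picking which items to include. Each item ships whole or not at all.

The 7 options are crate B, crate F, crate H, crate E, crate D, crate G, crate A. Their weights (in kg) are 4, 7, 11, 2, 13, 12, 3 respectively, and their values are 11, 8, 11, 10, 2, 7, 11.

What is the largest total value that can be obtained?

crate B + crate H + crate E + crate A: weight 4 + 11 + 2 + 3 = 20 ≤ 31, value 11 + 11 + 10 + 11 = 43.
crate B + crate F + crate E + crate G + crate A: weight 4 + 7 + 2 + 12 + 3 = 28 ≤ 31, value 11 + 8 + 10 + 7 + 11 = 47.
crate B + crate F + crate H + crate E + crate A: weight 4 + 7 + 11 + 2 + 3 = 27 ≤ 31, value 11 + 8 + 11 + 10 + 11 = 51.
Best is crate B, crate F, crate H, crate E, and crate A with total value 51.

51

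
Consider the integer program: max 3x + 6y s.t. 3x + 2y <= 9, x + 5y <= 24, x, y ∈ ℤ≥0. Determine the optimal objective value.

The continuous relaxation peaks at (0, 4.5) with value 27.00; rounding to a feasible lattice point costs some objective.
(x,y)=(0,4): 3·0+2·4=8≤9, 1·0+5·4=20≤24, objective 24.
(x,y)=(1,3): 3·1+2·3=9≤9, 1·1+5·3=16≤24, objective 21.
(x,y)=(0,3): 3·0+2·3=6≤9, 1·0+5·3=15≤24, objective 18.
The best lattice point is (0,4), giving 24.

24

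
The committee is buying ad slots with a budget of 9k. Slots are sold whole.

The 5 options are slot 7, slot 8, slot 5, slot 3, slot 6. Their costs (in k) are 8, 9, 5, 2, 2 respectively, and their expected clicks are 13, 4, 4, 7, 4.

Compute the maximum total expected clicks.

Take slot 5, slot 3, and slot 6: cost 5 + 2 + 2 = 9 ≤ 9, expected clicks 4 + 7 + 4 = 15.
No other feasible combination does better.

15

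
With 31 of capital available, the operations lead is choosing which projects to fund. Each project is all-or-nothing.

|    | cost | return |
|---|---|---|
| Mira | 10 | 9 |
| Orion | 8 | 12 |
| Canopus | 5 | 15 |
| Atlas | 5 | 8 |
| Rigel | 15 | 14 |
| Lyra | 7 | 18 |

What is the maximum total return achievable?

54

Take Mira, Orion, Canopus, and Lyra: cost 10 + 8 + 5 + 7 = 30 ≤ 31, return 9 + 12 + 15 + 18 = 54.
No other feasible combination does better.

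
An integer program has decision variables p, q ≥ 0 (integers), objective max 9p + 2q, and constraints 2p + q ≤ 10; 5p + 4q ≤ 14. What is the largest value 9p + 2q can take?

20

Relaxing integrality, the LP optimum is 25.20 at (p,q) = (2.8, 0), which is not an integer point.
(p,q)=(2,1): 2·2+1·1=5≤10, 5·2+4·1=14≤14, objective 20.
(p,q)=(2,0): 2·2+1·0=4≤10, 5·2+4·0=10≤14, objective 18.
(p,q)=(1,2): 2·1+1·2=4≤10, 5·1+4·2=13≤14, objective 13.
The best lattice point is (2,1), giving 20.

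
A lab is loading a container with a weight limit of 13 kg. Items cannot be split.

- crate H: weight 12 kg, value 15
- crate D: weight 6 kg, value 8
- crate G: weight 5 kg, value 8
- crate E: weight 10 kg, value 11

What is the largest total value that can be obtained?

16

This is a 0-1 knapsack instance.
Allowing fractional choices, the relaxed optimum would be about 18.5, but items are indivisible.
crate H: weight 12 ≤ 13, value 15.
crate D + crate G: weight 6 + 5 = 11 ≤ 13, value 8 + 8 = 16.
crate E: weight 10 ≤ 13, value 11.
Best is crate D and crate G with total value 16.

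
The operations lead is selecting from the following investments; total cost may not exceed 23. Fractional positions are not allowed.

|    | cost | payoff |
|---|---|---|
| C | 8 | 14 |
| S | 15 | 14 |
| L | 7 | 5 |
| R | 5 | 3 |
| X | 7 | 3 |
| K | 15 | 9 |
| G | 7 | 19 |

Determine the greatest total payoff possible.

38

This is an integer program with binary decision variables.
Allowing fractional choices, the relaxed optimum would be about 40.5, but investments are indivisible.
C + X + G: cost 8 + 7 + 7 = 22 ≤ 23, payoff 14 + 3 + 19 = 36.
C + L + G: cost 8 + 7 + 7 = 22 ≤ 23, payoff 14 + 5 + 19 = 38.
C + R + G: cost 8 + 5 + 7 = 20 ≤ 23, payoff 14 + 3 + 19 = 36.
Best is C, L, and G with total payoff 38.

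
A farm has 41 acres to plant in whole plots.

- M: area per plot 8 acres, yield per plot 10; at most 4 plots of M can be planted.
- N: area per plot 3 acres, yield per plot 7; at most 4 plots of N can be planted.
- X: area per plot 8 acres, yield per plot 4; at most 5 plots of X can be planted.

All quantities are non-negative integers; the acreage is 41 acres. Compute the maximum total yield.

This is a bounded integer knapsack.
Take 4×M and 3×N: area 41 ≤ 41, yield 4·10 + 3·7 = 61.
No other integer combination yields more.

61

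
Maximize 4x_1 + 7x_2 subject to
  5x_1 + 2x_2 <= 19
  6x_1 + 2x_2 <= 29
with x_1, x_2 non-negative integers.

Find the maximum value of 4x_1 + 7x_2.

63

Relaxing integrality, the LP optimum is 66.50 at (x_1,x_2) = (0, 9.5), which is not an integer point.
(x_1,x_2)=(0,9): 5·0+2·9=18≤19, 6·0+2·9=18≤29, objective 63.
(x_1,x_2)=(0,8): 5·0+2·8=16≤19, 6·0+2·8=16≤29, objective 56.
No feasible integer point exceeds 63.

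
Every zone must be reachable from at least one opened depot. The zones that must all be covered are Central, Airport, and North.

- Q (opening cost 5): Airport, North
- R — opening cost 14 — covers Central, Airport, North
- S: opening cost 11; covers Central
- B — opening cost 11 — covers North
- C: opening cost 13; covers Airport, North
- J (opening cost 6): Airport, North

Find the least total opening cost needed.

14

R alone covers Central, Airport, North — every zone.
Total opening cost: 14.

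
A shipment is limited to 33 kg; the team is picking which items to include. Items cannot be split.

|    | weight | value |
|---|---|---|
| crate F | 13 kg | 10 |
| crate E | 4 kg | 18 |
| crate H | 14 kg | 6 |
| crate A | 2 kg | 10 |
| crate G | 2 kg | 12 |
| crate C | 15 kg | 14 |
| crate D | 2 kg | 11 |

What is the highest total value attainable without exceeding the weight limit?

crate F + crate E + crate A + crate G + crate D: weight 13 + 4 + 2 + 2 + 2 = 23 ≤ 33, value 10 + 18 + 10 + 12 + 11 = 61.
crate E + crate A + crate G + crate C + crate D: weight 4 + 2 + 2 + 15 + 2 = 25 ≤ 33, value 18 + 10 + 12 + 14 + 11 = 65.
Best is crate E, crate A, crate G, crate C, and crate D with total value 65.

65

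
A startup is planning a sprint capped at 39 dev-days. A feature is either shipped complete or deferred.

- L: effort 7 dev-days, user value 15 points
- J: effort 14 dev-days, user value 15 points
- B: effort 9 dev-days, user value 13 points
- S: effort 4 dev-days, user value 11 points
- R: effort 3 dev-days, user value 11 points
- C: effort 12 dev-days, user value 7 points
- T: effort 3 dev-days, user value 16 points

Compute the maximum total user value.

This is an integer program with binary decision variables.
Allowing fractional choices, the relaxed optimum would be about 79.9, but features are indivisible.
L + J + B + R + T: effort 7 + 14 + 9 + 3 + 3 = 36 ≤ 39, user value 15 + 15 + 13 + 11 + 16 = 70.
L + J + B + S + T: effort 7 + 14 + 9 + 4 + 3 = 37 ≤ 39, user value 15 + 15 + 13 + 11 + 16 = 70.
L + B + S + R + C + T: effort 7 + 9 + 4 + 3 + 12 + 3 = 38 ≤ 39, user value 15 + 13 + 11 + 11 + 7 + 16 = 73.
Best is L, B, S, R, C, and T with total user value 73.

73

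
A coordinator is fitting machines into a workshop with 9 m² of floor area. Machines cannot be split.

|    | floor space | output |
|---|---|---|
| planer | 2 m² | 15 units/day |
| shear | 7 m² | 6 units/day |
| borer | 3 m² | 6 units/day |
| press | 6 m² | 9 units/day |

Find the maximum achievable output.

Allowing fractional choices, the relaxed optimum would be about 27.0, but machines are indivisible.
planer + borer: floor space 2 + 3 = 5 ≤ 9, output 15 + 6 = 21.
planer + press: floor space 2 + 6 = 8 ≤ 9, output 15 + 9 = 24.
planer + shear: floor space 2 + 7 = 9 ≤ 9, output 15 + 6 = 21.
Best is planer and press with total output 24.

24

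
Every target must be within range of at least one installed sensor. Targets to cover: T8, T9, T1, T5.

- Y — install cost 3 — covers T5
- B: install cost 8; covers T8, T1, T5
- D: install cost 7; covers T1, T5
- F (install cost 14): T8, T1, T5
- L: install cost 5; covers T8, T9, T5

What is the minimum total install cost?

This is an integer covering problem.
Choose D and L: together they cover T8, T9, T1, T5 — every target.
Total install cost: 7 + 5 = 12.
No cover costs less than 12.

12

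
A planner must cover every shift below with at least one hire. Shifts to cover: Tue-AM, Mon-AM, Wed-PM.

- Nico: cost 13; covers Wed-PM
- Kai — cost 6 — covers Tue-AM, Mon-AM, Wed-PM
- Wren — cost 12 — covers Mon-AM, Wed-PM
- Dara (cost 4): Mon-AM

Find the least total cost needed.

This is an integer covering problem.
Kai alone covers Tue-AM, Mon-AM, Wed-PM — every shift.
Total cost: 6.
No cover costs less than 6.

6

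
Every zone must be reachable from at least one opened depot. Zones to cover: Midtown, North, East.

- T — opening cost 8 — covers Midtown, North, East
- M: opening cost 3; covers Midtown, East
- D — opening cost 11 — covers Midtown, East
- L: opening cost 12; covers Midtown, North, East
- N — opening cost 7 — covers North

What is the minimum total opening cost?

The greedy cost-per-new-zone heuristic would pick M and N for 10, but a cheaper cover exists.
T alone covers Midtown, North, East — every zone.
Total opening cost: 8.
No cover costs less than 8.

8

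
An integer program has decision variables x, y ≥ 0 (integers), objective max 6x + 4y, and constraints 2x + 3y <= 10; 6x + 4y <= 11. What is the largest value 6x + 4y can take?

(x,y)=(1,1): 2·1+3·1=5≤10, 6·1+4·1=10≤11, objective 10.
(x,y)=(0,2): 2·0+3·2=6≤10, 6·0+4·2=8≤11, objective 8.
(x,y)=(1,0): 2·1+3·0=2≤10, 6·1+4·0=6≤11, objective 6.
Maximum is 10 at (x,y)=(1,1).

10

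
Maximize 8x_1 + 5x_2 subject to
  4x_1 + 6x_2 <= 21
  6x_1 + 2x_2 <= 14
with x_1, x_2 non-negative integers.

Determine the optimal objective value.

Relaxing integrality, the LP optimum is 24.50 at (x_1,x_2) = (1.5, 2.5), which is not an integer point.
(x_1,x_2)=(2,1): 4·2+6·1=14≤21, 6·2+2·1=14≤14, objective 21.
(x_1,x_2)=(1,2): 4·1+6·2=16≤21, 6·1+2·2=10≤14, objective 18.
(x_1,x_2)=(2,0): 4·2+6·0=8≤21, 6·2+2·0=12≤14, objective 16.
The best lattice point is (2,1), giving 21.

21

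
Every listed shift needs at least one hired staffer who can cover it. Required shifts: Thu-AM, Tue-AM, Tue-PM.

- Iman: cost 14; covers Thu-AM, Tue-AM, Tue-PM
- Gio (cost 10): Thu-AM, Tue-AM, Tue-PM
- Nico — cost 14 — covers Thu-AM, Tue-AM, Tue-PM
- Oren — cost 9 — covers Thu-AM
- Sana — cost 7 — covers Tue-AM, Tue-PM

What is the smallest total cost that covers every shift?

Gio alone covers Thu-AM, Tue-AM, Tue-PM — every shift.
Total cost: 10.
No cover costs less than 10.

10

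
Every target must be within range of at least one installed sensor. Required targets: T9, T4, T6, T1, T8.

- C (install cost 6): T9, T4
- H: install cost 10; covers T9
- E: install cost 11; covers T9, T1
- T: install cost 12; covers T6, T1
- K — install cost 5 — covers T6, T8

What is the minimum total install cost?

22

This is an integer covering problem.
Choose C, E, and K: together they cover T9, T4, T6, T1, T8 — every target.
Total install cost: 6 + 11 + 5 = 22.
No cover costs less than 22.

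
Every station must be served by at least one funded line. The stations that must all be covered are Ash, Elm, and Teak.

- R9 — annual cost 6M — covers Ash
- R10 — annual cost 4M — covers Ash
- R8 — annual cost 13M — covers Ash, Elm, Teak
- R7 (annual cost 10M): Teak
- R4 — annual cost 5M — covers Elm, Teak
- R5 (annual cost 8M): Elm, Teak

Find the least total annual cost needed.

9

This is a weighted set-cover instance.
Choose R10 and R4: together they cover Ash, Elm, Teak — every station.
Total annual cost: 4 + 5 = 9.
No cover costs less than 9.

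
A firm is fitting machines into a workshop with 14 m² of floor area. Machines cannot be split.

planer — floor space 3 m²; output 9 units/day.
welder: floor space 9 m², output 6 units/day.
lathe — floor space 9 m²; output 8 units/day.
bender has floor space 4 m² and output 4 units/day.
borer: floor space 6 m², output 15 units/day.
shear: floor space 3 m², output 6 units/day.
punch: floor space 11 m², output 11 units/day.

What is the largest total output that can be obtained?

planer + bender + borer: floor space 3 + 4 + 6 = 13 ≤ 14, output 9 + 4 + 15 = 28.
bender + borer + shear: floor space 4 + 6 + 3 = 13 ≤ 14, output 4 + 15 + 6 = 25.
planer + borer + shear: floor space 3 + 6 + 3 = 12 ≤ 14, output 9 + 15 + 6 = 30.
Best is planer, borer, and shear with total output 30.

30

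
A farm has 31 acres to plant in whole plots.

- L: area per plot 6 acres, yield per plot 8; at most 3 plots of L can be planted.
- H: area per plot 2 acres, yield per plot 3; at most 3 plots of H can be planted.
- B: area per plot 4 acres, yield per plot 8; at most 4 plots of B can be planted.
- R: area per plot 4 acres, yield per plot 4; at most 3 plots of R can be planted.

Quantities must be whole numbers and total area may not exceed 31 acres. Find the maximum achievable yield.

51

Take 2×L, 1×H, and 4×B: area 30 ≤ 31, yield 2·8 + 1·3 + 4·8 = 51.
B has the best ratio (8/4) and is taken to its limit of 4; remaining capacity is filled optimally with the others.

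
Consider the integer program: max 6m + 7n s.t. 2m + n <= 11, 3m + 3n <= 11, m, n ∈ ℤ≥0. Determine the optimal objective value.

21

The continuous relaxation peaks at (0, 3.67) with value 25.67; rounding to a feasible lattice point costs some objective.
(m,n)=(0,3): 2·0+1·3=3≤11, 3·0+3·3=9≤11, objective 21.
(m,n)=(1,2): 2·1+1·2=4≤11, 3·1+3·2=9≤11, objective 20.
No feasible integer point exceeds 21.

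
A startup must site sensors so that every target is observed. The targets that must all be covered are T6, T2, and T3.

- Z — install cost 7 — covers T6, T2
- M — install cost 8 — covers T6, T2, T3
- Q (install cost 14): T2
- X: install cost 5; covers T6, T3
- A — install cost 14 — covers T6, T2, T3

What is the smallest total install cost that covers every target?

This is a weighted set-cover instance.
The greedy cost-per-new-target heuristic would pick X and Z for 12, but a cheaper cover exists.
M alone covers T6, T2, T3 — every target.
Total install cost: 8.
No cover costs less than 8.

8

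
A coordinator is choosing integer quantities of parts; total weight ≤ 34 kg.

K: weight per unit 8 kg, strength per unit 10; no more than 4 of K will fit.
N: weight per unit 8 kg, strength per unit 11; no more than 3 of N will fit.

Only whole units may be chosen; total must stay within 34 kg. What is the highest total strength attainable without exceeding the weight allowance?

43

Take 1×K and 3×N: weight 32 ≤ 34, strength 1·10 + 3·11 = 43.
N has the best ratio (11/8) and is taken to its limit of 3; remaining capacity is filled optimally with the others.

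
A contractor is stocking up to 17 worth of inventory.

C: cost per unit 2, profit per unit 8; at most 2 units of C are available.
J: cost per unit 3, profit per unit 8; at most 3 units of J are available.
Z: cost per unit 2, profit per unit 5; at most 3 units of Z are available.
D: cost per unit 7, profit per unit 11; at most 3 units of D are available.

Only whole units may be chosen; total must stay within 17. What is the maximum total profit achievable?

50

C has the best ratio (8/2); taking only C gives at most 2×8 = 16 (stopped by the supply cap of 2).
Mixing does better — 2×C, 3×J, and 2×Z: cost 17 ≤ 17, profit 2·8 + 3·8 + 2·5 = 50.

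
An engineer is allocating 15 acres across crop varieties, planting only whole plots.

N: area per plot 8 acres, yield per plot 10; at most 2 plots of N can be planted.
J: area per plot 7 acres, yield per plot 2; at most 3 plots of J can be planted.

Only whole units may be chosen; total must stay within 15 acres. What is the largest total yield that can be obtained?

12

This is a bounded integer knapsack.
1×N: area 8 ≤ 15, yield 1·10 = 10.
1×N and 1×J: area 15 ≤ 15, yield 1·10 + 1·2 = 12.
Best is 12.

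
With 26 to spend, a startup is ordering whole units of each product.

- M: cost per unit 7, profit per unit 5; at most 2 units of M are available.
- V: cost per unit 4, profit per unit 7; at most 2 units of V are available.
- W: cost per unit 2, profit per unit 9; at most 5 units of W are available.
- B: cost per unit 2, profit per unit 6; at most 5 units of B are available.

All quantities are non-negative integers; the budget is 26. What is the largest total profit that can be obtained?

83

Take 2×V, 5×W, and 4×B: cost 26 ≤ 26, profit 2·7 + 5·9 + 4·6 = 83.
W has the best ratio (9/2) and is taken to its limit of 5; remaining capacity is filled optimally with the others.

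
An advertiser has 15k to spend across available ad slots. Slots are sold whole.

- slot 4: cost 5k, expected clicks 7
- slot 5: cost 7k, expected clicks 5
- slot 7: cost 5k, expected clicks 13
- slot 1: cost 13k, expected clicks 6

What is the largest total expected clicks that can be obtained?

This is an integer program with binary decision variables.
slot 5 + slot 7: cost 7 + 5 = 12 ≤ 15, expected clicks 5 + 13 = 18.
slot 7: cost 5 ≤ 15, expected clicks 13.
slot 4 + slot 7: cost 5 + 5 = 10 ≤ 15, expected clicks 7 + 13 = 20.
Best is slot 4 and slot 7 with total expected clicks 20.

20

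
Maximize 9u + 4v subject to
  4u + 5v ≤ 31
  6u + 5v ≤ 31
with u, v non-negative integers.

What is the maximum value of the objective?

(u,v)=(5,0): 4·5+5·0=20≤31, 6·5+5·0=30≤31, objective 45.
(u,v)=(4,1): 4·4+5·1=21≤31, 6·4+5·1=29≤31, objective 40.
(u,v)=(4,0): 4·4+5·0=16≤31, 6·4+5·0=24≤31, objective 36.
Maximum is 45 at (u,v)=(5,0).

45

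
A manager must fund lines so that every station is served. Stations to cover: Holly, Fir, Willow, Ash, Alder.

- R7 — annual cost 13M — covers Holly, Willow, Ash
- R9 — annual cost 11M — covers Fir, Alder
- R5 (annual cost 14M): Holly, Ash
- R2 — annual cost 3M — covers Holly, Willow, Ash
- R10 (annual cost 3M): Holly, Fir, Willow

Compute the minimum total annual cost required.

14

The greedy cost-per-new-station heuristic would pick R2, R10, and R9 for 17, but a cheaper cover exists.
Choose R9 and R2: together they cover Holly, Fir, Willow, Ash, Alder — every station.
Total annual cost: 11 + 3 = 14.
No cover costs less than 14.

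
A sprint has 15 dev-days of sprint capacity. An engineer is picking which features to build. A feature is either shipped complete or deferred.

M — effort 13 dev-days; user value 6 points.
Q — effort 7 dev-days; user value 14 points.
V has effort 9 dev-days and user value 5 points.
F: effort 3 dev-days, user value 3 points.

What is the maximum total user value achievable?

17

This is an integer program with binary decision variables.
V + F: effort 9 + 3 = 12 ≤ 15, user value 5 + 3 = 8.
Q + F: effort 7 + 3 = 10 ≤ 15, user value 14 + 3 = 17.
Q: effort 7 ≤ 15, user value 14.
Best is Q and F with total user value 17.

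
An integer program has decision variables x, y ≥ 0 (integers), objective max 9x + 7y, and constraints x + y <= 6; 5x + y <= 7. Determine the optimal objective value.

42

The continuous relaxation peaks at (0.25, 5.75) with value 42.50; rounding to a feasible lattice point costs some objective.
(x,y)=(0,6): 1·0+1·6=6≤6, 5·0+1·6=6≤7, objective 42.
(x,y)=(0,5): 1·0+1·5=5≤6, 5·0+1·5=5≤7, objective 35.
(x,y)=(0,4): 1·0+1·4=4≤6, 5·0+1·4=4≤7, objective 28.
No feasible integer point exceeds 42.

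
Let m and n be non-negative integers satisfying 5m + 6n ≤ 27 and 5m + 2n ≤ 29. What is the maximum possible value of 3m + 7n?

Relaxing integrality, the LP optimum is 31.50 at (m,n) = (0, 4.5), which is not an integer point.
(m,n)=(0,4) is feasible, giving 28.
(m,n)=(1,3) is feasible, giving 24.
(m,n)=(0,3) is feasible, giving 21.
The best lattice point is (0,4), giving 28.

28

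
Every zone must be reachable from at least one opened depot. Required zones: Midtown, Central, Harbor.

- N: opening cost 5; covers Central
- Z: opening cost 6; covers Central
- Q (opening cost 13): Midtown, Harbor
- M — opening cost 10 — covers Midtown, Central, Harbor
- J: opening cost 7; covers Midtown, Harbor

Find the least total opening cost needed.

M alone covers Midtown, Central, Harbor — every zone.
Total opening cost: 10.

10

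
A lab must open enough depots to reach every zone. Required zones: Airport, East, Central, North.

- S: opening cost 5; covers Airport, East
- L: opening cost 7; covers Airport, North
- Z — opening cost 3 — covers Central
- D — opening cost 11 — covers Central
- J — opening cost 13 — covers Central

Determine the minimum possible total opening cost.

15

Choose S, L, and Z: together they cover Airport, East, Central, North — every zone.
Total opening cost: 5 + 7 + 3 = 15.
No cover costs less than 15.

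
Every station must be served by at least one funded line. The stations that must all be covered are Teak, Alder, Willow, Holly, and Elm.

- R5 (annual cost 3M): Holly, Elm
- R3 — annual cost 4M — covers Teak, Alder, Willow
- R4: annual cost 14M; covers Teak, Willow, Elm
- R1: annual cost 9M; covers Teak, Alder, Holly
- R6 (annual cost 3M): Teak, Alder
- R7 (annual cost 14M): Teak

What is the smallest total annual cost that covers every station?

This is a weighted set-cover instance.
Choose R5 and R3: together they cover Teak, Alder, Willow, Holly, Elm — every station.
Total annual cost: 3 + 4 = 7.

7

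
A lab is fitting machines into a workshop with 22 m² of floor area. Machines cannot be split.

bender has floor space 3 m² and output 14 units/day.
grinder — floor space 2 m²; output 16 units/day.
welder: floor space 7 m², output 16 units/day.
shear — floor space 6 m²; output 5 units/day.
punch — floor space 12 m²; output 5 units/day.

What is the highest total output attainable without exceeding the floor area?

grinder + welder + shear: floor space 2 + 7 + 6 = 15 ≤ 22, output 16 + 16 + 5 = 37.
bender + grinder + welder + shear: floor space 3 + 2 + 7 + 6 = 18 ≤ 22, output 14 + 16 + 16 + 5 = 51.
bender + grinder + welder: floor space 3 + 2 + 7 = 12 ≤ 22, output 14 + 16 + 16 = 46.
Best is bender, grinder, welder, and shear with total output 51.

51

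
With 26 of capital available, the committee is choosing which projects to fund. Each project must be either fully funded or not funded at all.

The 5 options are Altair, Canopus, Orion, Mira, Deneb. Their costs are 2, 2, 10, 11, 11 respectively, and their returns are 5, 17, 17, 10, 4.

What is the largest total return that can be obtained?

Treat it as a binary knapsack problem.
Canopus + Orion + Mira: cost 2 + 10 + 11 = 23 ≤ 26, return 17 + 17 + 10 = 44.
Altair + Canopus + Orion + Mira: cost 2 + 2 + 10 + 11 = 25 ≤ 26, return 5 + 17 + 17 + 10 = 49.
Best is Altair, Canopus, Orion, and Mira with total return 49.

49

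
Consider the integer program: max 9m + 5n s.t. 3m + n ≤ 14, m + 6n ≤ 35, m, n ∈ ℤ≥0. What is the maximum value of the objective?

52

(m,n)=(3,5): 3·3+1·5=14≤14, 1·3+6·5=33≤35, objective 52.
(m,n)=(3,4): 3·3+1·4=13≤14, 1·3+6·4=27≤35, objective 47.
(m,n)=(2,5): 3·2+1·5=11≤14, 1·2+6·5=32≤35, objective 43.
(m,n)=(2,4): 3·2+1·4=10≤14, 1·2+6·4=26≤35, objective 38.
No feasible integer point exceeds 52.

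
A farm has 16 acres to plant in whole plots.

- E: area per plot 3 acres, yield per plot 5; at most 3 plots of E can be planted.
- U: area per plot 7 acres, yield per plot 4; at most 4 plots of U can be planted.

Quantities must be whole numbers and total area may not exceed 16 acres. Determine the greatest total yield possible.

3×E: area 9 ≤ 16, yield 3·5 = 15.
3×E and 1×U: area 16 ≤ 16, yield 3·5 + 1·4 = 19.
Best is 19.

19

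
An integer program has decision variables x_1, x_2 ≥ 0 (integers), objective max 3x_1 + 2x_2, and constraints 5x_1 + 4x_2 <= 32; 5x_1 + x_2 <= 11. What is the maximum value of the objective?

The continuous relaxation peaks at (0.8, 7) with value 16.40; rounding to a feasible lattice point costs some objective.
(x_1,x_2)=(0,8): 5·0+4·8=32≤32, 5·0+1·8=8≤11, objective 16.
(x_1,x_2)=(1,6): 5·1+4·6=29≤32, 5·1+1·6=11≤11, objective 15.
(x_1,x_2)=(0,7): 5·0+4·7=28≤32, 5·0+1·7=7≤11, objective 14.
The best lattice point is (0,8), giving 16.

16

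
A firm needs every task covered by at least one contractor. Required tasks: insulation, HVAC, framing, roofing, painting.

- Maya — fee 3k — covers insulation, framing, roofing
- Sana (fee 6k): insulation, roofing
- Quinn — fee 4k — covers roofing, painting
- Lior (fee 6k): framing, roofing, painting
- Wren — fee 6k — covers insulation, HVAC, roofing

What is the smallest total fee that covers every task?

The greedy cost-per-new-task heuristic would pick Maya, Quinn, and Wren for 13, but a cheaper cover exists.
Choose Lior and Wren: together they cover insulation, HVAC, framing, roofing, painting — every task.
Total fee: 6 + 6 = 12.
No cover costs less than 12.

12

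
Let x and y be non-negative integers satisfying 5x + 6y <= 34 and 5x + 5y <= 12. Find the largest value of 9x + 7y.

18

Relaxing integrality, the LP optimum is 21.60 at (x,y) = (2.4, 0), which is not an integer point.
(x,y)=(2,0): 5·2+6·0=10≤34, 5·2+5·0=10≤12, objective 18.
(x,y)=(1,1): 5·1+6·1=11≤34, 5·1+5·1=10≤12, objective 16.
(x,y)=(1,0): 5·1+6·0=5≤34, 5·1+5·0=5≤12, objective 9.
The best lattice point is (2,0), giving 18.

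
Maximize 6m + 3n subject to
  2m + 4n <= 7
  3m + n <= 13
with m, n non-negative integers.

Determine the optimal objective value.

Relaxing integrality, the LP optimum is 21.00 at (m,n) = (3.5, 0), which is not an integer point.
(m,n)=(3,0): 2·3+4·0=6≤7, 3·3+1·0=9≤13, objective 18.
(m,n)=(2,0): 2·2+4·0=4≤7, 3·2+1·0=6≤13, objective 12.
No feasible integer point exceeds 18.

18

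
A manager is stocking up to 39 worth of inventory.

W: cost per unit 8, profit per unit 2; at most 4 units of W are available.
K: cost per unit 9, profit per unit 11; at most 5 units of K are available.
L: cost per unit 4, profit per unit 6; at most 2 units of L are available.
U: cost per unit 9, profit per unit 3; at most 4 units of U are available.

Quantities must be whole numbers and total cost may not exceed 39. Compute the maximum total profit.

This is a bounded integer knapsack.
L has the best ratio (6/4); taking only L gives at most 2×6 = 12 (stopped by the supply cap of 2).
Mixing does better — 3×K and 2×L: cost 35 ≤ 39, profit 3·11 + 2·6 = 45.

45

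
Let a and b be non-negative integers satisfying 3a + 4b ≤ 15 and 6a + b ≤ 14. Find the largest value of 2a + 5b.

17

The continuous relaxation peaks at (0, 3.75) with value 18.75; rounding to a feasible lattice point costs some objective.
(a,b)=(1,3): 3·1+4·3=15≤15, 6·1+1·3=9≤14, objective 17.
(a,b)=(0,3): 3·0+4·3=12≤15, 6·0+1·3=3≤14, objective 15.
(a,b)=(2,2): 3·2+4·2=14≤15, 6·2+1·2=14≤14, objective 14.
No feasible integer point exceeds 17.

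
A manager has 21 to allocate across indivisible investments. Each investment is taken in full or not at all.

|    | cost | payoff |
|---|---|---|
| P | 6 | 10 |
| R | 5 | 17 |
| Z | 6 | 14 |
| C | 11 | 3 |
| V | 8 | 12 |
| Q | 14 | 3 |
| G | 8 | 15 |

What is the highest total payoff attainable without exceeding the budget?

R + Z + V: cost 5 + 6 + 8 = 19 ≤ 21, payoff 17 + 14 + 12 = 43.
R + Z + G: cost 5 + 6 + 8 = 19 ≤ 21, payoff 17 + 14 + 15 = 46.
R + V + G: cost 5 + 8 + 8 = 21 ≤ 21, payoff 17 + 12 + 15 = 44.
Best is R, Z, and G with total payoff 46.

46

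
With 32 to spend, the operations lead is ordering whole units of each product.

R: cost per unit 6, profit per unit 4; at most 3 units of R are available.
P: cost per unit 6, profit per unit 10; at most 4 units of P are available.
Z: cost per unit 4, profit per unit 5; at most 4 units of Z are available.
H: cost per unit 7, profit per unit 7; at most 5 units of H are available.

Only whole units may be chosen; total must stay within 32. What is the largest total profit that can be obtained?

This is a bounded integer knapsack.
4×P and 1×H: cost 31 ≤ 32, profit 4·10 + 1·7 = 47.
4×P and 2×Z: cost 32 ≤ 32, profit 4·10 + 2·5 = 50.
Best is 50.

50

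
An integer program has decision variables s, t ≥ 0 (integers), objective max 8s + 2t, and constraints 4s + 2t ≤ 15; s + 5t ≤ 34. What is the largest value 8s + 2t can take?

26

(s,t)=(3,1) is feasible, giving 26.
(s,t)=(3,0) is feasible, giving 24.
(s,t)=(2,2) is feasible, giving 20.
No feasible integer point exceeds 26.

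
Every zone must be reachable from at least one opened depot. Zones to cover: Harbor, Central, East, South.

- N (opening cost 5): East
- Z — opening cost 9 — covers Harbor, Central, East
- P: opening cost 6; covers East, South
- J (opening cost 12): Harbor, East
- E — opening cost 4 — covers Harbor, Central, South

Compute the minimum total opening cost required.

9

Choose N and E: together they cover Harbor, Central, East, South — every zone.
Total opening cost: 5 + 4 = 9.
No cover costs less than 9.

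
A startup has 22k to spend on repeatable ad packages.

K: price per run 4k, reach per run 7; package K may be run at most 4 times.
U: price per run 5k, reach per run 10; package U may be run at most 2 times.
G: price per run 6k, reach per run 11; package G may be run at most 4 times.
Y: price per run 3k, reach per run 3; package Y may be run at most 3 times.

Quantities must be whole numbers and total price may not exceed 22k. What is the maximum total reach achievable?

3×K and 2×U: price 22 ≤ 22, reach 3·7 + 2·10 = 41.
2×U and 2×G: price 22 ≤ 22, reach 2·10 + 2·11 = 42.
Best is 42.

42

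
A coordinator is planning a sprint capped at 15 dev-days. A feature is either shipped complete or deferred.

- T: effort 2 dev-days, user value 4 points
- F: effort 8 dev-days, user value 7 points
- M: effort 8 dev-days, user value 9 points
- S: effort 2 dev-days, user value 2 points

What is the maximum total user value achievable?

15

Allowing fractional choices, the relaxed optimum would be about 17.6, but features are indivisible.
T + M + S: effort 2 + 8 + 2 = 12 ≤ 15, user value 4 + 9 + 2 = 15.
T + M: effort 2 + 8 = 10 ≤ 15, user value 4 + 9 = 13.
T + F + S: effort 2 + 8 + 2 = 12 ≤ 15, user value 4 + 7 + 2 = 13.
Best is T, M, and S with total user value 15.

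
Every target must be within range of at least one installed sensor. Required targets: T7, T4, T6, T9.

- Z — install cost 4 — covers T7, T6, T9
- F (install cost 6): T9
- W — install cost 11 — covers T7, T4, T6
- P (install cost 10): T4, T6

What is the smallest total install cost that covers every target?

Choose Z and P: together they cover T7, T4, T6, T9 — every target.
Total install cost: 4 + 10 = 14.
No cover costs less than 14.

14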